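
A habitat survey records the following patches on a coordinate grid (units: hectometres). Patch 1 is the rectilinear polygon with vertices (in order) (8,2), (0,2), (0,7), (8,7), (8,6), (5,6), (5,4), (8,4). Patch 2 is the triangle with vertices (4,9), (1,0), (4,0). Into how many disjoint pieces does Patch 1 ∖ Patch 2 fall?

Patch 1 ∖ Patch 2 splits into 2 disjoint pieces (area 14, area 12.5).

2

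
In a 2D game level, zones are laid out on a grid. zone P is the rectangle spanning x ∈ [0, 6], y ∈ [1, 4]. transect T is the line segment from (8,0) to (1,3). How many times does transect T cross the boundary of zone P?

The segment meets the boundary at (5.667,1).

1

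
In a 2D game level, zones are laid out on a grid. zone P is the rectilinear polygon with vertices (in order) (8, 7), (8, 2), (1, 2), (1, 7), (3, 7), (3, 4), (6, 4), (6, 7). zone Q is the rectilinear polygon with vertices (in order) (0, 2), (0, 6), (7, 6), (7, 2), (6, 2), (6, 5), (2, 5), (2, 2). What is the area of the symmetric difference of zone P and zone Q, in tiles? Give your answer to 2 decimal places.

24.00

|zone P| = 26, |zone Q| = 16, |zone P∩zone Q| = 9.
|zone P △ zone Q| = |zone P| + |zone Q| − 2·|zone P∩zone Q| = 26 + 16 − 18 = 24.00.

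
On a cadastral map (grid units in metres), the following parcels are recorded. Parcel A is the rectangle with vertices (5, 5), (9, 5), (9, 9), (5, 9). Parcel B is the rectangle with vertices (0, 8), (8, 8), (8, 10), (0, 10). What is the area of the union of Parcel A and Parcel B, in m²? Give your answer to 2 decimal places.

29.00

By inclusion–exclusion:
Individual areas: |Parcel A| = 16, |Parcel B| = 16.
|Parcel A∩Parcel B|: x∈[5,8], y∈[8,9] → 3·1 = 3.
|Parcel A ∪ Parcel B| = 32 − 3 = 29.00.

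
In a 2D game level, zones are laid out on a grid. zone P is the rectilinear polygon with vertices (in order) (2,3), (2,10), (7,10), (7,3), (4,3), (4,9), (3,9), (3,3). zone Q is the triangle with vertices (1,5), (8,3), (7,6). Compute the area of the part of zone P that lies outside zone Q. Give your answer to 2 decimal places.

22.21

|zone P| = 29, |zone P∩zone Q| = 6.7857.
|zone P ∖ zone Q| = |zone P| − |zone P∩zone Q| = 29 − 6.7857 = 22.21.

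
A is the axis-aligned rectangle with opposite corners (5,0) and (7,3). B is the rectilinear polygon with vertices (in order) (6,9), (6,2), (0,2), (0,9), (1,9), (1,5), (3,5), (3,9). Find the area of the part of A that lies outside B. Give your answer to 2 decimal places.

5.00

|A| = 6, |A∩B| = 1.
|A ∖ B| = |A| − |A∩B| = 6 − 1 = 5.00.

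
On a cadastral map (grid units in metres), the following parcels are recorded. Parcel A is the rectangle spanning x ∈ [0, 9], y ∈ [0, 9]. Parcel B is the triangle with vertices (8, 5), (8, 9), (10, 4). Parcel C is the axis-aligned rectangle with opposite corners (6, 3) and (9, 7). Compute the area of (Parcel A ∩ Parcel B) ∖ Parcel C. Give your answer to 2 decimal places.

|Parcel A ∩ Parcel B| = 3.
|(Parcel A ∩ Parcel B) ∩ Parcel C| = 2.2.
|(Parcel A ∩ Parcel B) ∖ Parcel C| = 3 − 2.2 = 0.80.

0.80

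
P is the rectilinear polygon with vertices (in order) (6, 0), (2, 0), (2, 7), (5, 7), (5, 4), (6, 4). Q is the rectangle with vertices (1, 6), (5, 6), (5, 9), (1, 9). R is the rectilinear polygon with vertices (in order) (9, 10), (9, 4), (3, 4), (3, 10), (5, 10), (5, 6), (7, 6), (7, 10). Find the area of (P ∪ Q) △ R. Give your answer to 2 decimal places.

|P ∪ Q| = 34.
|(P ∪ Q) ∩ R| = 10.
|(P ∪ Q) △ R| = 34 + 28 − 20 = 42.00.

42.00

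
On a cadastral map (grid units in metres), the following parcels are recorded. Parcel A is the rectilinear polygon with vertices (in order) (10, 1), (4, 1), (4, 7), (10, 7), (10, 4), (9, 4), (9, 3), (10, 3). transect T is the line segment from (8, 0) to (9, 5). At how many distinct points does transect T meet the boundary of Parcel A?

1

The segment meets the boundary at (8.2,1).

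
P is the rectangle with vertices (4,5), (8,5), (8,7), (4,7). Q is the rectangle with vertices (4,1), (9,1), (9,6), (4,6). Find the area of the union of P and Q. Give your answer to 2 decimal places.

By inclusion–exclusion:
Individual areas: |P| = 8, |Q| = 25.
|P∩Q|: x∈[4,8], y∈[5,6] → 4·1 = 4.
|P ∪ Q| = 33 − 4 = 29.00.

29.00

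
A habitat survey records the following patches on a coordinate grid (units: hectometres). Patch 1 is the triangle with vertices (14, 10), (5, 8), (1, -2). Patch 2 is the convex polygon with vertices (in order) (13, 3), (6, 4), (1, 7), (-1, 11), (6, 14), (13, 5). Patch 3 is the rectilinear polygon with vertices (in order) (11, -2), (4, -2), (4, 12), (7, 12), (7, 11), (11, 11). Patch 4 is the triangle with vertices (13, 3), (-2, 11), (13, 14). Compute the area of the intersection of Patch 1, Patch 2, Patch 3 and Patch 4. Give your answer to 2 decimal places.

13.62

The intersection is the polygon with vertices (11,7.571), (11,7.231), (8.828,5.225), (4.758,7.396), (5,8), (9.832,9.074).
By the shoelace formula its area is 13.62.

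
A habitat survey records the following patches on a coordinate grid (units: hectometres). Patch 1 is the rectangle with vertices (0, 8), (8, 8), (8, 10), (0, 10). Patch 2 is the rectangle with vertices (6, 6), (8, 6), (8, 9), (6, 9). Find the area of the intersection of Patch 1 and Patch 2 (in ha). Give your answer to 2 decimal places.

|Patch 1∩Patch 2|: x∈[6,8], y∈[8,9] → 2·1 = 2.

2.00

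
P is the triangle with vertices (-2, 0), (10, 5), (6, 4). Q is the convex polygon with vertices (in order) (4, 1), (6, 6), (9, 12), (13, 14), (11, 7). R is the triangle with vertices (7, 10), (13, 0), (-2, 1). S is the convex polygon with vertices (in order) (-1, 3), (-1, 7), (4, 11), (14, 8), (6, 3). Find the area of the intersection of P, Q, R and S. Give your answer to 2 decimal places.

The intersection is the polygon with vertices (6,4), (8.118,4.529), (7.405,3.919), (5.2,3), (4.8,3), (5,3.5).
By the shoelace formula its area is 1.59.

1.59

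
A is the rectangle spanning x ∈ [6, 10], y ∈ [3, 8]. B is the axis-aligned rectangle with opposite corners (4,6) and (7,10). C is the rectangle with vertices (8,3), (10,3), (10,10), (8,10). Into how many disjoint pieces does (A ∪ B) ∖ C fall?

1

(A ∪ B) ∖ C is a single connected region.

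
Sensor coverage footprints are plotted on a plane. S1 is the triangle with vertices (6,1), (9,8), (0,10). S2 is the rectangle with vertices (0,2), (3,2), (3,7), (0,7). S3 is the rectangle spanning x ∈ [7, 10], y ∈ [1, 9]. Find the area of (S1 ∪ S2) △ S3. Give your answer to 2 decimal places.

62.53

|S1 ∪ S2| = 48.75.
|(S1 ∪ S2) ∩ S3| = 5.1111.
|(S1 ∪ S2) △ S3| = 48.75 + 24 − 10.2222 = 62.53.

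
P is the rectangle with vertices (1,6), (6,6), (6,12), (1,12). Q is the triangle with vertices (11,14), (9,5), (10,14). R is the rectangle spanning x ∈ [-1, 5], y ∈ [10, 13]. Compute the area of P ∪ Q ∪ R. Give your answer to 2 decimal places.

44.50

By inclusion–exclusion:
Individual areas: |P| = 30, |Q| = 4.5, |R| = 18.
|P∩Q| = 0.
|P∩R|: x∈[1,5], y∈[10,12] → 4·2 = 8.
|Q∩R| = 0.
|P∩Q∩R| = 0.
|P ∪ Q ∪ R| = 52.5 − 8 + 0 = 44.50.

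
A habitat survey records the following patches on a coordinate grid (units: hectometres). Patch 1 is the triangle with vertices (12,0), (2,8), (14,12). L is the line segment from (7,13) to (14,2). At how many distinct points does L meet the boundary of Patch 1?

The segment meets the boundary at (12.679,4.075), (8.75,10.25).

2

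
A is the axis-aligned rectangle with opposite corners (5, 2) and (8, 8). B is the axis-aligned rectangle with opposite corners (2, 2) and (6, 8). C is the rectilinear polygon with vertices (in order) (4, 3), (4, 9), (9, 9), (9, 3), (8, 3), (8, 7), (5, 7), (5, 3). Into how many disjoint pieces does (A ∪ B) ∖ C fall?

(A ∪ B) ∖ C is a single connected region.

1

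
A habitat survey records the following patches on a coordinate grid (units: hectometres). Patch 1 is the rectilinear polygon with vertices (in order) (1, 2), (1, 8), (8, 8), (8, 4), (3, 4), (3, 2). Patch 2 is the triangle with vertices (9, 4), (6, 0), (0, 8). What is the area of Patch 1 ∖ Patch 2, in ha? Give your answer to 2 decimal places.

|Patch 1| = 32, |Patch 1∩Patch 2| = 11.3333.
|Patch 1 ∖ Patch 2| = |Patch 1| − |Patch 1∩Patch 2| = 32 − 11.3333 = 20.67.

20.67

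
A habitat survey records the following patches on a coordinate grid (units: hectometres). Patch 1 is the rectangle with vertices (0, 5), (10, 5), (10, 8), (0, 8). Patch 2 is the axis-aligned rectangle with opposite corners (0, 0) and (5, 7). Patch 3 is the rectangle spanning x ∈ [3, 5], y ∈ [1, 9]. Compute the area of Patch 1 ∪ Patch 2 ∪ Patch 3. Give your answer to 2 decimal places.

57.00

By inclusion–exclusion:
Individual areas: |Patch 1| = 30, |Patch 2| = 35, |Patch 3| = 16.
|Patch 1∩Patch 2|: x∈[0,5], y∈[5,7] → 5·2 = 10.
|Patch 1∩Patch 3|: x∈[3,5], y∈[5,8] → 2·3 = 6.
|Patch 2∩Patch 3|: x∈[3,5], y∈[1,7] → 2·6 = 12.
|Patch 1∩Patch 2∩Patch 3| = 4.
|Patch 1 ∪ Patch 2 ∪ Patch 3| = 81 − 28 + 4 = 57.00.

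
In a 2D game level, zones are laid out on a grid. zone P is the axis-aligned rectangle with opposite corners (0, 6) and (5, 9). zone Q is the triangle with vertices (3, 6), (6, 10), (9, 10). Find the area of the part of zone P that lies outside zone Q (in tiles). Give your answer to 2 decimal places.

|zone P| = 15, |zone P∩zone Q| = 1.3333.
|zone P ∖ zone Q| = |zone P| − |zone P∩zone Q| = 15 − 1.3333 = 13.67.

13.67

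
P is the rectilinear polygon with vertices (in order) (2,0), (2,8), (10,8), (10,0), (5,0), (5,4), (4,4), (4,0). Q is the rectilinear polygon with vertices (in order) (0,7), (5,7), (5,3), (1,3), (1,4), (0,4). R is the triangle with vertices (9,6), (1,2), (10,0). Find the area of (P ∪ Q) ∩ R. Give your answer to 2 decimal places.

23.86

The region (P ∪ Q) ∩ R is the polygon with vertices (5,3), (4,3), (4,1.333), (2,1.778), (2,2.5), (9,6), (10,0), (5,1.111).
By the shoelace formula its area is 23.86.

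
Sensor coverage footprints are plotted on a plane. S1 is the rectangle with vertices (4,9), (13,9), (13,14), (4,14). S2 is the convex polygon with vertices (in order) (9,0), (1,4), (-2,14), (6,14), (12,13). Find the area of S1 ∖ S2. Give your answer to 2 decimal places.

|S1| = 45, |S1∩S2| = 35.1538.
|S1 ∖ S2| = |S1| − |S1∩S2| = 45 − 35.1538 = 9.85.

9.85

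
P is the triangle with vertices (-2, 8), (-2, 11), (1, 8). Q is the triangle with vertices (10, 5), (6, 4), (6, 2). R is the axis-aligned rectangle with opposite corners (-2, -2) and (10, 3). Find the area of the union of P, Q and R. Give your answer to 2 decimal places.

By inclusion–exclusion:
Individual areas: |P| = 4.5, |Q| = 4, |R| = 60.
|P∩Q| = 0.
|P∩R| = 0.
|Q∩R| = 0.6667.
|P∩Q∩R| = 0.
|P ∪ Q ∪ R| = 68.5 − 0.6667 + 0 = 67.83.

67.83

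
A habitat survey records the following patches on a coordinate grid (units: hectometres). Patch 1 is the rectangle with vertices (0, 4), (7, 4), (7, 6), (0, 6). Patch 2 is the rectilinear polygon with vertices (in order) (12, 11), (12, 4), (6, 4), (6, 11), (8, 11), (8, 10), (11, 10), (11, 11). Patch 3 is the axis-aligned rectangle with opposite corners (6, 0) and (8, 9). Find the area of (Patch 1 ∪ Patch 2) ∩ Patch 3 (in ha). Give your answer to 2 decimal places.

10.00

The region (Patch 1 ∪ Patch 2) ∩ Patch 3 is the polygon with vertices (6,9), (8,9), (8,4), (7,4), (6,4), (6,6).
By the shoelace formula its area is 10.00.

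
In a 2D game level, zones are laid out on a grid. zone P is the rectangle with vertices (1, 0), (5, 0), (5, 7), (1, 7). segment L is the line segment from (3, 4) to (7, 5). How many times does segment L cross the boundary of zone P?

1

The segment meets the boundary at (5,4.5).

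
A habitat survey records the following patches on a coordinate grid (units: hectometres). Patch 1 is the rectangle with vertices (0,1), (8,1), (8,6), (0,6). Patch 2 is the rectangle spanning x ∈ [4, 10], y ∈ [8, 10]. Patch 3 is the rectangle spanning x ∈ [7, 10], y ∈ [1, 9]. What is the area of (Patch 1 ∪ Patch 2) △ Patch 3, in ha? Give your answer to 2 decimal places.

|Patch 1 ∪ Patch 2| = 52.
|(Patch 1 ∪ Patch 2) ∩ Patch 3| = 8.
|(Patch 1 ∪ Patch 2) △ Patch 3| = 52 + 24 − 16 = 60.00.

60.00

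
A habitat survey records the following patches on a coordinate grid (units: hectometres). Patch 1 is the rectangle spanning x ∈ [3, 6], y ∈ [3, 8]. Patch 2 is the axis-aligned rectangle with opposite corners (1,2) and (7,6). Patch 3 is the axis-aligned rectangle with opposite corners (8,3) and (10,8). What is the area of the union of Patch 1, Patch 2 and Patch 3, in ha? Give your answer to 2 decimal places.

By inclusion–exclusion:
Individual areas: |Patch 1| = 15, |Patch 2| = 24, |Patch 3| = 10.
|Patch 1∩Patch 2|: x∈[3,6], y∈[3,6] → 3·3 = 9.
|Patch 1∩Patch 3| = 0 (no overlap).
|Patch 2∩Patch 3| = 0 (no overlap).
|Patch 1∩Patch 2∩Patch 3| = 0.
|Patch 1 ∪ Patch 2 ∪ Patch 3| = 49 − 9 + 0 = 40.00.

40.00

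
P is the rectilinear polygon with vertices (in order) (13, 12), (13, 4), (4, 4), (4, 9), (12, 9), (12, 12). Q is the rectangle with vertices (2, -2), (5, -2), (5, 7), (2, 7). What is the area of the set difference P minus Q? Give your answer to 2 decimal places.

|P| = 48, |P∩Q| = 3.
|P ∖ Q| = |P| − |P∩Q| = 48 − 3 = 45.00.

45.00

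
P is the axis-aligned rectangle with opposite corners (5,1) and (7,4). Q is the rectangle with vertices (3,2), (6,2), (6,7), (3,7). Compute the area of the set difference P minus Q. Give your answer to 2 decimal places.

|P∩Q|: x∈[5,6], y∈[2,4] → 1·2 = 2.
|P| = 6.
|P ∖ Q| = |P| − |P∩Q| = 6 − 2 = 4.00.

4.00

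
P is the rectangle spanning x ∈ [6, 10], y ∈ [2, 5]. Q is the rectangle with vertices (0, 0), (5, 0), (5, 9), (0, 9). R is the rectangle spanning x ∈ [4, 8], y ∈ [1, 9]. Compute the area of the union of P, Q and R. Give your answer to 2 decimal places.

By inclusion–exclusion:
Individual areas: |P| = 12, |Q| = 45, |R| = 32.
|P∩Q| = 0 (no overlap).
|P∩R|: x∈[6,8], y∈[2,5] → 2·3 = 6.
|Q∩R|: x∈[4,5], y∈[1,9] → 1·8 = 8.
|P∩Q∩R| = 0.
|P ∪ Q ∪ R| = 89 − 14 + 0 = 75.00.

75.00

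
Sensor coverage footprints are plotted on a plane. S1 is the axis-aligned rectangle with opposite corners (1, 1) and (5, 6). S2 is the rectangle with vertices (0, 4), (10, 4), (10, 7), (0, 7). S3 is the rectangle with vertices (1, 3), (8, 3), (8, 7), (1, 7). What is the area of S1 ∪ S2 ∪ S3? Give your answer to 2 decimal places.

By inclusion–exclusion:
Individual areas: |S1| = 20, |S2| = 30, |S3| = 28.
|S1∩S2|: x∈[1,5], y∈[4,6] → 4·2 = 8.
|S1∩S3|: x∈[1,5], y∈[3,6] → 4·3 = 12.
|S2∩S3|: x∈[1,8], y∈[4,7] → 7·3 = 21.
|S1∩S2∩S3| = 8.
|S1 ∪ S2 ∪ S3| = 78 − 41 + 8 = 45.00.

45.00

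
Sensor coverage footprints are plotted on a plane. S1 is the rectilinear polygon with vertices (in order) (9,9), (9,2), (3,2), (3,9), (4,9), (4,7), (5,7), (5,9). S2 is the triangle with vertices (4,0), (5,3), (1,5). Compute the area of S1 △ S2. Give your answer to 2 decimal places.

41.33

|S1| = 40, |S2| = 7, |S1∩S2| = 2.8333.
|S1 △ S2| = |S1| + |S2| − 2·|S1∩S2| = 40 + 7 − 5.6667 = 41.33.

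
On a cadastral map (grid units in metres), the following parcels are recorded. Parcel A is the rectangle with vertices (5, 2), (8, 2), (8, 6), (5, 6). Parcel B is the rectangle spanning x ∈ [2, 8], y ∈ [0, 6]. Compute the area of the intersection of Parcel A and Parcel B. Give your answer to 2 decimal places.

12.00

|Parcel A∩Parcel B|: x∈[5,8], y∈[2,6] → 3·4 = 12.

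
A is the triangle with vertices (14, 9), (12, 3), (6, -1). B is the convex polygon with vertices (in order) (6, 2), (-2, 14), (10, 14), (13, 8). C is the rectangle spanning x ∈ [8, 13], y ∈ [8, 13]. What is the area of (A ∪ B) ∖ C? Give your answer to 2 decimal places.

|A ∪ B| = 116.
|(A ∪ B) ∩ C| = 18.75.
|(A ∪ B) ∖ C| = 116 − 18.75 = 97.25.

97.25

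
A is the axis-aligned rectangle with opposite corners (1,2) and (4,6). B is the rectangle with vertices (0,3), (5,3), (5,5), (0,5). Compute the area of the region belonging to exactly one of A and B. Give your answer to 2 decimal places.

|A∩B|: x∈[1,4], y∈[3,5] → 3·2 = 6.
|A △ B| = |A| + |B| − 2·|A∩B| = 12 + 10 − 12 = 10.00.

10.00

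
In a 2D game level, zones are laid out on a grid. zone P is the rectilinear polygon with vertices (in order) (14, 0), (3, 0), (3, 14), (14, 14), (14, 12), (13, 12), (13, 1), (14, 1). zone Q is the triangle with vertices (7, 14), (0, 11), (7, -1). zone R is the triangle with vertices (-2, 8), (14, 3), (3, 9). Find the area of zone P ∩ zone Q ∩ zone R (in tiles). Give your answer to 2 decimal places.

The intersection is the polygon with vertices (3,9), (7,6.818), (7,5.188), (3,6.438).
By the shoelace formula its area is 8.39.

8.39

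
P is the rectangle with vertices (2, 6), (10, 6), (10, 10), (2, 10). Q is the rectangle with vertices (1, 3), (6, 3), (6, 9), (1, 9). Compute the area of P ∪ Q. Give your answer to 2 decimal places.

50.00

By inclusion–exclusion:
Individual areas: |P| = 32, |Q| = 30.
|P∩Q|: x∈[2,6], y∈[6,9] → 4·3 = 12.
|P ∪ Q| = 62 − 12 = 50.00.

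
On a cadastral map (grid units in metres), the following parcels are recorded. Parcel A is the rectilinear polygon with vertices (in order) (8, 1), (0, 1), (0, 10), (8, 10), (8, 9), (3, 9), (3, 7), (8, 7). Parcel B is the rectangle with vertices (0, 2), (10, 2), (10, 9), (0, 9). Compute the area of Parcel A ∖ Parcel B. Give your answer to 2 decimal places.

16.00

|Parcel A| = 62, |Parcel A∩Parcel B| = 46.
|Parcel A ∖ Parcel B| = |Parcel A| − |Parcel A∩Parcel B| = 62 − 46 = 16.00.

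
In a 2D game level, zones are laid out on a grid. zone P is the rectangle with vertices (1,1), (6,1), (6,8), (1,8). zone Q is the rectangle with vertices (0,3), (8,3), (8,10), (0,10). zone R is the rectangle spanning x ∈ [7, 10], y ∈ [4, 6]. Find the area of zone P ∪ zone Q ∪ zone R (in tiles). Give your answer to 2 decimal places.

By inclusion–exclusion:
Individual areas: |zone P| = 35, |zone Q| = 56, |zone R| = 6.
|zone P∩zone Q|: x∈[1,6], y∈[3,8] → 5·5 = 25.
|zone P∩zone R| = 0 (no overlap).
|zone Q∩zone R|: x∈[7,8], y∈[4,6] → 1·2 = 2.
|zone P∩zone Q∩zone R| = 0.
|zone P ∪ zone Q ∪ zone R| = 97 − 27 + 0 = 70.00.

70.00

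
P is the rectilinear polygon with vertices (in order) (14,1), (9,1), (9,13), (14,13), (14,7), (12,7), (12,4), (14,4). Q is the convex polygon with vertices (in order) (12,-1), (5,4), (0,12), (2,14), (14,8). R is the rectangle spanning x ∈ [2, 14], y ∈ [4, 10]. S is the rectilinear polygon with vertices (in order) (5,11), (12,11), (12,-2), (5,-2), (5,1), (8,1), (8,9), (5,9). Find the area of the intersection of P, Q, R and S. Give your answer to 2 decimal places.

The intersection is the polygon with vertices (10,10), (12,9), (12,7), (12,4), (9,4), (9,10).
By the shoelace formula its area is 17.00.

17.00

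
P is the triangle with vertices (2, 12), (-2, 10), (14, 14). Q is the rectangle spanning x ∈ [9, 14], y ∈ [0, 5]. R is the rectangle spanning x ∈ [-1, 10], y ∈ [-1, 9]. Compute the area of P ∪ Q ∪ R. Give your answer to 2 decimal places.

By inclusion–exclusion:
Individual areas: |P| = 8, |Q| = 25, |R| = 110.
|P∩Q| = 0.
|P∩R| = 0.
|Q∩R|: x∈[9,10], y∈[0,5] → 1·5 = 5.
|P∩Q∩R| = 0.
|P ∪ Q ∪ R| = 143 − 5 + 0 = 138.00.

138.00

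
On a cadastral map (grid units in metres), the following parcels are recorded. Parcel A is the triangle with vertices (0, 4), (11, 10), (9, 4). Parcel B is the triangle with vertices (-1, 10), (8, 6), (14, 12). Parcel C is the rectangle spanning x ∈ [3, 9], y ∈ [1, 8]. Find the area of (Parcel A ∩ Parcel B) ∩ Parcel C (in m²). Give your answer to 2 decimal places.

The region (Parcel A ∩ Parcel B) ∩ Parcel C is the polygon with vertices (8,6), (5.612,7.061), (7.333,8), (9,8), (9,7).
By the shoelace formula its area is 4.20.

4.20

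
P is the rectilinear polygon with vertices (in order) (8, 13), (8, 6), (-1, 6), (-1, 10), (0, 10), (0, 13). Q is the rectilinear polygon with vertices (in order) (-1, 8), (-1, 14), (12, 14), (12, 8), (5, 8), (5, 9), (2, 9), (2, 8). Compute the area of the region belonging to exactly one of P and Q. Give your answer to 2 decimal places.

|P| = 60, |Q| = 75, |P∩Q| = 39.
|P △ Q| = |P| + |Q| − 2·|P∩Q| = 60 + 75 − 78 = 57.00.

57.00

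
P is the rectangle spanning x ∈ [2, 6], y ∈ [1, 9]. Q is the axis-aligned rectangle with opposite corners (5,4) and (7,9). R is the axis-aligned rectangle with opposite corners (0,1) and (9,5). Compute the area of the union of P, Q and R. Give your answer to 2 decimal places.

56.00

By inclusion–exclusion:
Individual areas: |P| = 32, |Q| = 10, |R| = 36.
|P∩Q|: x∈[5,6], y∈[4,9] → 1·5 = 5.
|P∩R|: x∈[2,6], y∈[1,5] → 4·4 = 16.
|Q∩R|: x∈[5,7], y∈[4,5] → 2·1 = 2.
|P∩Q∩R| = 1.
|P ∪ Q ∪ R| = 78 − 23 + 1 = 56.00.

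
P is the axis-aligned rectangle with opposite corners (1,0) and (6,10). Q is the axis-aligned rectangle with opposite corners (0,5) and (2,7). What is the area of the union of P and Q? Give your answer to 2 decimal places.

52.00

By inclusion–exclusion:
Individual areas: |P| = 50, |Q| = 4.
|P∩Q|: x∈[1,2], y∈[5,7] → 1·2 = 2.
|P ∪ Q| = 54 − 2 = 52.00.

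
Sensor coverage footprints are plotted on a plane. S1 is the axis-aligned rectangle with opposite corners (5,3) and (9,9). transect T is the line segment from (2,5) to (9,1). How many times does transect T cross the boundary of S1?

The segment meets the boundary at (5.5,3), (5,3.286).

2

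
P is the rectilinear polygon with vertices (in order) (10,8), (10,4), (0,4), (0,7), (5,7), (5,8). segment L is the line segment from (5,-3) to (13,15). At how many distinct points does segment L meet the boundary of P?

The segment meets the boundary at (9.889,8), (8.111,4).

2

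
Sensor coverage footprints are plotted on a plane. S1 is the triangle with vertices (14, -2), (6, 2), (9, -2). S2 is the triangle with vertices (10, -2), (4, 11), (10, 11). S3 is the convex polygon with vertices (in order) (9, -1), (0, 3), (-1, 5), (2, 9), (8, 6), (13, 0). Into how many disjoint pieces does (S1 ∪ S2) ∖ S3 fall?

2

(S1 ∪ S2) ∖ S3 splits into 2 disjoint pieces (area 5.3125, area 25.7).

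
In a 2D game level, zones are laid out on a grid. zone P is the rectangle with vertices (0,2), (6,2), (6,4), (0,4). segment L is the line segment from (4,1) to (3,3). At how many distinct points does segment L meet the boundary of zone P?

The segment meets the boundary at (3.5,2).

1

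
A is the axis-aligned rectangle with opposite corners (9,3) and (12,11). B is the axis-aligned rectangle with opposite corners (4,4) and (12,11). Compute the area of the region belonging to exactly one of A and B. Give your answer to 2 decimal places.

|A∩B|: x∈[9,12], y∈[4,11] → 3·7 = 21.
|A △ B| = |A| + |B| − 2·|A∩B| = 24 + 56 − 42 = 38.00.

38.00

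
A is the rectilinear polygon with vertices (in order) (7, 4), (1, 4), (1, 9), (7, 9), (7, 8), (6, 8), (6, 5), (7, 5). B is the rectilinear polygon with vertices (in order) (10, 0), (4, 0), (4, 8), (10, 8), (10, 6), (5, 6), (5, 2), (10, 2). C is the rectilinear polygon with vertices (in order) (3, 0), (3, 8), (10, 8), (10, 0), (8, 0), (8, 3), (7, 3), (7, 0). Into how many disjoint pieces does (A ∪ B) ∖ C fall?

2

(A ∪ B) ∖ C splits into 2 disjoint pieces (area 2, area 14).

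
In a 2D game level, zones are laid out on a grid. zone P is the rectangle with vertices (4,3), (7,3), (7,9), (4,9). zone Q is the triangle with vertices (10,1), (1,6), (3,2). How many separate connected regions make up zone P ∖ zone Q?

1

zone P ∖ zone Q is a single connected region.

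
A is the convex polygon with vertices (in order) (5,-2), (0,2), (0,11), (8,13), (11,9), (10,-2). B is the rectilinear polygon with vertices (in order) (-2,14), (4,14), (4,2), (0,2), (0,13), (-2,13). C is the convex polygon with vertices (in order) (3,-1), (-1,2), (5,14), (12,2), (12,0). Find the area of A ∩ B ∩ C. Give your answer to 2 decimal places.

The intersection is the polygon with vertices (4,2), (0,2), (0,4), (4,12).
By the shoelace formula its area is 24.00.

24.00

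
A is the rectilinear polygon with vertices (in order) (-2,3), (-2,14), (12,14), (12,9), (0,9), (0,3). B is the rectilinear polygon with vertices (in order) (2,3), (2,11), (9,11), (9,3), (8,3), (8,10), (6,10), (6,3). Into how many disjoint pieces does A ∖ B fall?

A ∖ B splits into 2 disjoint pieces (area 68, area 2).

2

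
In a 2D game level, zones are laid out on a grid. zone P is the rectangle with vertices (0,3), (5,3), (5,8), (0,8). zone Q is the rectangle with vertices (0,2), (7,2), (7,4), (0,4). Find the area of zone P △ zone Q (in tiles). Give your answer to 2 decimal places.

|zone P∩zone Q|: x∈[0,5], y∈[3,4] → 5·1 = 5.
|zone P △ zone Q| = |zone P| + |zone Q| − 2·|zone P∩zone Q| = 25 + 14 − 10 = 29.00.

29.00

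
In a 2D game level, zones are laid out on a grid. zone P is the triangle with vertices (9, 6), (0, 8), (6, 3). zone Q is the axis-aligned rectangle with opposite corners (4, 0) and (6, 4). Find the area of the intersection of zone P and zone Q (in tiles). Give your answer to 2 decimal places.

The intersection is the polygon with vertices (4.8,4), (6,4), (6,3).
By the shoelace formula its area is 0.60.

0.60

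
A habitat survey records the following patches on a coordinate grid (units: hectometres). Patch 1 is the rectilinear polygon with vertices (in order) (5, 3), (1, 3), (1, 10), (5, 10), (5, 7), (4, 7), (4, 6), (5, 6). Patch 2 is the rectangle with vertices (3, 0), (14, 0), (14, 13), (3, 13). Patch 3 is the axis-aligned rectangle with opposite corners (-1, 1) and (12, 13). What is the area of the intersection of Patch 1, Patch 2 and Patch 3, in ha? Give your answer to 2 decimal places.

13.00

The intersection is the polygon with vertices (3,10), (5,10), (5,7), (4,7), (4,6), (5,6), (5,3), (3,3).
By the shoelace formula its area is 13.00.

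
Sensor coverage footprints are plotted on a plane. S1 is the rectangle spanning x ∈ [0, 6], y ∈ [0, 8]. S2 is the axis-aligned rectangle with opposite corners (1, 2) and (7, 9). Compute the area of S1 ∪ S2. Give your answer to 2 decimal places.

By inclusion–exclusion:
Individual areas: |S1| = 48, |S2| = 42.
|S1∩S2|: x∈[1,6], y∈[2,8] → 5·6 = 30.
|S1 ∪ S2| = 90 − 30 = 60.00.

60.00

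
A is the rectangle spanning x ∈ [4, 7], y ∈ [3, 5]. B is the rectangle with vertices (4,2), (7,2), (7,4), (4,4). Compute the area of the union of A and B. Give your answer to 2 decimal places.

By inclusion–exclusion:
Individual areas: |A| = 6, |B| = 6.
|A∩B|: x∈[4,7], y∈[3,4] → 3·1 = 3.
|A ∪ B| = 12 − 3 = 9.00.

9.00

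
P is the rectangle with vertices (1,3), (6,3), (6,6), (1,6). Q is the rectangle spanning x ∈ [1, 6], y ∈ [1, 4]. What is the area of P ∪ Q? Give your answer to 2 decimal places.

By inclusion–exclusion:
Individual areas: |P| = 15, |Q| = 15.
|P∩Q|: x∈[1,6], y∈[3,4] → 5·1 = 5.
|P ∪ Q| = 30 − 5 = 25.00.

25.00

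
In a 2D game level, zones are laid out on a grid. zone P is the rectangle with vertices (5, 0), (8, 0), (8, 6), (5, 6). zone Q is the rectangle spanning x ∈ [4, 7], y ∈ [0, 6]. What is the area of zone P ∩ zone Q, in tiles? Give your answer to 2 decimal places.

|zone P∩zone Q|: x∈[5,7], y∈[0,6] → 2·6 = 12.

12.00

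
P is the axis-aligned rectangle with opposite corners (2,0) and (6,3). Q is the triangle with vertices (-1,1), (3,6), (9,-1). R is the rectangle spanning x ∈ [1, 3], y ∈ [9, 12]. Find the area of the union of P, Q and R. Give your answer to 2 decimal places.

By inclusion–exclusion:
Individual areas: |P| = 12, |Q| = 29, |R| = 6.
|P∩Q| = 11.4929.
|P∩R| = 0 (no overlap).
|Q∩R| = 0.
|P∩Q∩R| = 0.
|P ∪ Q ∪ R| = 47 − 11.4929 + 0 = 35.51.

35.51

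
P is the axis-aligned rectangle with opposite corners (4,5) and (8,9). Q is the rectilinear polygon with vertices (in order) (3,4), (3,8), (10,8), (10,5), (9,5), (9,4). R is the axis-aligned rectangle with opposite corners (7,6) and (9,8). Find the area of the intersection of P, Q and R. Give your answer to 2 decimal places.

The intersection is the polygon with vertices (8,8), (8,6), (7,6), (7,8).
By the shoelace formula its area is 2.00.

2.00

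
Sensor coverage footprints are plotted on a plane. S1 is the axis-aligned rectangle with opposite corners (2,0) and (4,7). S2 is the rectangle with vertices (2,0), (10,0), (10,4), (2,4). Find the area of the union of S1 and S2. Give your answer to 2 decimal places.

By inclusion–exclusion:
Individual areas: |S1| = 14, |S2| = 32.
|S1∩S2|: x∈[2,4], y∈[0,4] → 2·4 = 8.
|S1 ∪ S2| = 46 − 8 = 38.00.

38.00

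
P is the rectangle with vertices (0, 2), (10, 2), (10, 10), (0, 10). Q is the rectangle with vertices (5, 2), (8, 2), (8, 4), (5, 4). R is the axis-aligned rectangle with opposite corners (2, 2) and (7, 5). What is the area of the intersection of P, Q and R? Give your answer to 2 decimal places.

The intersection is the polygon with vertices (5,4), (7,4), (7,2), (5,2).
By the shoelace formula its area is 4.00.

4.00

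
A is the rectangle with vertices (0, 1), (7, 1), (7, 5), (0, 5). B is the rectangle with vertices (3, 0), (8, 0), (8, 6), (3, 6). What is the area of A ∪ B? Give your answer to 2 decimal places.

42.00

By inclusion–exclusion:
Individual areas: |A| = 28, |B| = 30.
|A∩B|: x∈[3,7], y∈[1,5] → 4·4 = 16.
|A ∪ B| = 58 − 16 = 42.00.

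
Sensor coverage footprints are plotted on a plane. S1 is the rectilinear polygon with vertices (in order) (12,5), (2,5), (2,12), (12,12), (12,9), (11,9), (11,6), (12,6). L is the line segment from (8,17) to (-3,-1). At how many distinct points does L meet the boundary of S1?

The segment meets the boundary at (2,7.182), (4.944,12).

2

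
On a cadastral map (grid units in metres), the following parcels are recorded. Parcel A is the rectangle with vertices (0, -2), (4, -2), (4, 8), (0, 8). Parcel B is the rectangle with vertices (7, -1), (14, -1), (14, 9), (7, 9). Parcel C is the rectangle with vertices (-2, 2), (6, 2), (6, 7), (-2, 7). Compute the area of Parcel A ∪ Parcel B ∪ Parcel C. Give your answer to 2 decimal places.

By inclusion–exclusion:
Individual areas: |Parcel A| = 40, |Parcel B| = 70, |Parcel C| = 40.
|Parcel A∩Parcel B| = 0 (no overlap).
|Parcel A∩Parcel C|: x∈[0,4], y∈[2,7] → 4·5 = 20.
|Parcel B∩Parcel C| = 0 (no overlap).
|Parcel A∩Parcel B∩Parcel C| = 0.
|Parcel A ∪ Parcel B ∪ Parcel C| = 150 − 20 + 0 = 130.00.

130.00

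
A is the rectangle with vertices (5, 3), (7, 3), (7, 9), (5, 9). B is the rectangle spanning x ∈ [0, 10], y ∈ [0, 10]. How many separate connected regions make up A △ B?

1

A △ B is a single connected region.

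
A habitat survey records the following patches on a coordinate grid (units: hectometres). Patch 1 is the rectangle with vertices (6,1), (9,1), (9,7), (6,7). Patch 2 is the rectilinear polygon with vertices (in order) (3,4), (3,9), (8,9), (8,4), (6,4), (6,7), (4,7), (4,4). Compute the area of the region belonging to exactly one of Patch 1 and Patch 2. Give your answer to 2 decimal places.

|Patch 1| = 18, |Patch 2| = 19, |Patch 1∩Patch 2| = 6.
|Patch 1 △ Patch 2| = |Patch 1| + |Patch 2| − 2·|Patch 1∩Patch 2| = 18 + 19 − 12 = 25.00.

25.00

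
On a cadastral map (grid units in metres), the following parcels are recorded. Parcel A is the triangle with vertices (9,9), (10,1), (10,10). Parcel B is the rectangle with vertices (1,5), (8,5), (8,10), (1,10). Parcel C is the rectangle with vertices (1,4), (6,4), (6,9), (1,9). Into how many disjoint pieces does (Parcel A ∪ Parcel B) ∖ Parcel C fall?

2

(Parcel A ∪ Parcel B) ∖ Parcel C splits into 2 disjoint pieces (area 4.5, area 15).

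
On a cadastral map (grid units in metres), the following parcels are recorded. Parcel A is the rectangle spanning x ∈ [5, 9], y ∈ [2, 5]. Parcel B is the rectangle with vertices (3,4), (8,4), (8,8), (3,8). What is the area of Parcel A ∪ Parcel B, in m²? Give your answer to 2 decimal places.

By inclusion–exclusion:
Individual areas: |Parcel A| = 12, |Parcel B| = 20.
|Parcel A∩Parcel B|: x∈[5,8], y∈[4,5] → 3·1 = 3.
|Parcel A ∪ Parcel B| = 32 − 3 = 29.00.

29.00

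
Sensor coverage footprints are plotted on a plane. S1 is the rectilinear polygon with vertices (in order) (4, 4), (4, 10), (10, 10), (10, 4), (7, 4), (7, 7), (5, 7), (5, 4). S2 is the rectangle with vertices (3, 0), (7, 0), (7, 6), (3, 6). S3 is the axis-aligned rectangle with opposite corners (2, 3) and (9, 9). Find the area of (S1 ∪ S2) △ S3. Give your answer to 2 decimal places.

36.00

|S1 ∪ S2| = 52.
|(S1 ∪ S2) ∩ S3| = 29.
|(S1 ∪ S2) △ S3| = 52 + 42 − 58 = 36.00.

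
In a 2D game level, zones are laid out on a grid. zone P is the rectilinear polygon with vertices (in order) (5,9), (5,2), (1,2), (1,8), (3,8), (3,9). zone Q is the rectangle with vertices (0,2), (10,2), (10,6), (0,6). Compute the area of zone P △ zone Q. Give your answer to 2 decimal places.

|zone P| = 26, |zone Q| = 40, |zone P∩zone Q| = 16.
|zone P △ zone Q| = |zone P| + |zone Q| − 2·|zone P∩zone Q| = 26 + 40 − 32 = 34.00.

34.00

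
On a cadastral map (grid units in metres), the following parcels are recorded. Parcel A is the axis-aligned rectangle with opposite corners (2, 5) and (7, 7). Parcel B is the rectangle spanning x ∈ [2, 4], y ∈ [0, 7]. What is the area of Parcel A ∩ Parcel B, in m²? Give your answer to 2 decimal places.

|Parcel A∩Parcel B|: x∈[2,4], y∈[5,7] → 2·2 = 4.

4.00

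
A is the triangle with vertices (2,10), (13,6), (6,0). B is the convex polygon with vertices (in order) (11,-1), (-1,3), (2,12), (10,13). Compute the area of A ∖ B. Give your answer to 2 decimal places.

3.98

|A| = 47, |A∩B| = 43.0201.
|A ∖ B| = |A| − |A∩B| = 47 − 43.0201 = 3.98.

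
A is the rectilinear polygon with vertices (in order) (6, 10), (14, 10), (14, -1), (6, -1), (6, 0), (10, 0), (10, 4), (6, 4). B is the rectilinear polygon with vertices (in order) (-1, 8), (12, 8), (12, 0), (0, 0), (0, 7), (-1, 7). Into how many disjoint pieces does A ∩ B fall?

1

A ∩ B is a single connected region.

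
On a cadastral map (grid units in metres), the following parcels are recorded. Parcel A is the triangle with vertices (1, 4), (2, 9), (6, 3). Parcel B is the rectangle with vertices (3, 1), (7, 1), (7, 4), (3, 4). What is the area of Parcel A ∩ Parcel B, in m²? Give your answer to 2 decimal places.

1.77

The intersection is the polygon with vertices (6,3), (3,3.6), (3,4), (5.333,4).
By the shoelace formula its area is 1.77.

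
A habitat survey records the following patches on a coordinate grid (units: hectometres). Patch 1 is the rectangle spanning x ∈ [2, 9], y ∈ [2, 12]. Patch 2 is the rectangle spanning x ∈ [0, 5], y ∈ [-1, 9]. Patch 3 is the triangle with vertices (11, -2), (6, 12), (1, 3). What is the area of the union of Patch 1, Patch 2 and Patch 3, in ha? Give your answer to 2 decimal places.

111.60

By inclusion–exclusion:
Individual areas: |Patch 1| = 70, |Patch 2| = 50, |Patch 3| = 57.5.
|Patch 1∩Patch 2|: x∈[2,5], y∈[2,9] → 3·7 = 21.
|Patch 1∩Patch 3| = 42.75.
|Patch 2∩Patch 3| = 18.
|Patch 1∩Patch 2∩Patch 3| = 15.85.
|Patch 1 ∪ Patch 2 ∪ Patch 3| = 177.5 − 81.75 + 15.85 = 111.60.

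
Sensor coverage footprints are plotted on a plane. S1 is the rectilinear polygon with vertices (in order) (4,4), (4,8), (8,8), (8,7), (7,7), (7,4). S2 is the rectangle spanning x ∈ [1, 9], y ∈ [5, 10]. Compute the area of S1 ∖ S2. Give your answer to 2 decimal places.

3.00

|S1| = 13, |S1∩S2| = 10.
|S1 ∖ S2| = |S1| − |S1∩S2| = 13 − 10 = 3.00.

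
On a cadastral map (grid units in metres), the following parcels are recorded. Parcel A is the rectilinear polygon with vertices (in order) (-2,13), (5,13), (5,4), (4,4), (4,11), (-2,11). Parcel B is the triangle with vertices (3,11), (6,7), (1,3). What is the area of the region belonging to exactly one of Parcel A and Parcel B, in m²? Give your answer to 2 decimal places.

30.60

|Parcel A| = 21, |Parcel B| = 16, |Parcel A∩Parcel B| = 3.2.
|Parcel A △ Parcel B| = |Parcel A| + |Parcel B| − 2·|Parcel A∩Parcel B| = 21 + 16 − 6.4 = 30.60.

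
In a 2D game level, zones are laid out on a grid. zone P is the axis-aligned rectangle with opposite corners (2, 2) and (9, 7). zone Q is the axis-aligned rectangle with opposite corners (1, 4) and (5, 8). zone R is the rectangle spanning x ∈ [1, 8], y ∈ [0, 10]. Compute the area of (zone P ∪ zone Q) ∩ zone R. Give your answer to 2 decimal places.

The region (zone P ∪ zone Q) ∩ zone R is the polygon with vertices (2,2), (2,4), (1,4), (1,8), (5,8), (5,7), (8,7), (8,2).
By the shoelace formula its area is 37.00.

37.00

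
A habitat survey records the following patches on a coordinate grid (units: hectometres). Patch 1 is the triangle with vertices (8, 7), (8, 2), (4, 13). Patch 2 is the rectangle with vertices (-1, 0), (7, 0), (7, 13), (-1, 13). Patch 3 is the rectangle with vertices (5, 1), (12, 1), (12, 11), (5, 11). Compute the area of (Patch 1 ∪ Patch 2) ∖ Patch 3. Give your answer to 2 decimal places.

|Patch 1 ∪ Patch 2| = 108.375.
|(Patch 1 ∪ Patch 2) ∩ Patch 3| = 24.375.
|(Patch 1 ∪ Patch 2) ∖ Patch 3| = 108.375 − 24.375 = 84.00.

84.00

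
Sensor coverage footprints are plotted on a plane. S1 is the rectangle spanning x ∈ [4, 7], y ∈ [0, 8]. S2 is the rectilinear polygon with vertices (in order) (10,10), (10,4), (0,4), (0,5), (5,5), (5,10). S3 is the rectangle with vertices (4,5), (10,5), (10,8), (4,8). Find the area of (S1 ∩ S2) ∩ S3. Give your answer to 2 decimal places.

|S1 ∩ S2| = 9.
|(S1 ∩ S2) ∩ S3| = 6.00.

6.00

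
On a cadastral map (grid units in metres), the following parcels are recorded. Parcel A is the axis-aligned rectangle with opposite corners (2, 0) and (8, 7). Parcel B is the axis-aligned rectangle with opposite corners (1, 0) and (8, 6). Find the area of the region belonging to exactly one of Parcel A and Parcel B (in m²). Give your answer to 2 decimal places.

|Parcel A∩Parcel B|: x∈[2,8], y∈[0,6] → 6·6 = 36.
|Parcel A △ Parcel B| = |Parcel A| + |Parcel B| − 2·|Parcel A∩Parcel B| = 42 + 42 − 72 = 12.00.

12.00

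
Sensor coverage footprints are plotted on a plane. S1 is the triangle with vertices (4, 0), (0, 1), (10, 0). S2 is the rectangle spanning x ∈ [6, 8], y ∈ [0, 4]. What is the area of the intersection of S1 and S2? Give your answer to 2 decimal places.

0.60

The intersection is the polygon with vertices (8,0.2), (8,0), (6,0), (6,0.4).
By the shoelace formula its area is 0.60.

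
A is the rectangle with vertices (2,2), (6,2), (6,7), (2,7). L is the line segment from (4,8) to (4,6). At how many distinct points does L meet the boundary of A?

The segment meets the boundary at (4,7).

1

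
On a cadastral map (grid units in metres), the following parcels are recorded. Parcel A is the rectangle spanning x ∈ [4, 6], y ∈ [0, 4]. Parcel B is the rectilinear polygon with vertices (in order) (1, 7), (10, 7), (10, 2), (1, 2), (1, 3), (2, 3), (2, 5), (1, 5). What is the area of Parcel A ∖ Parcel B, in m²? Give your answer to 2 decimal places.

|Parcel A| = 8, |Parcel A∩Parcel B| = 4.
|Parcel A ∖ Parcel B| = |Parcel A| − |Parcel A∩Parcel B| = 8 − 4 = 4.00.

4.00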